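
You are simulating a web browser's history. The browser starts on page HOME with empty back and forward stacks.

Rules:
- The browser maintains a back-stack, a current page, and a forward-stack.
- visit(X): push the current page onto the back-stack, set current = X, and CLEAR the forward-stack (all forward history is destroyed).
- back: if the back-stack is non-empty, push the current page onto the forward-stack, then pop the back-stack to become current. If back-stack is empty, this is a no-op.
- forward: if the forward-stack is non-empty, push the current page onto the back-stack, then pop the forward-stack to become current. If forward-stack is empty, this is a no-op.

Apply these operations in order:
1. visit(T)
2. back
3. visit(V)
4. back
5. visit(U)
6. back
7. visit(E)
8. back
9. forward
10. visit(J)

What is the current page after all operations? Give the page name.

After 1 (visit(T)): cur=T back=1 fwd=0
After 2 (back): cur=HOME back=0 fwd=1
After 3 (visit(V)): cur=V back=1 fwd=0
After 4 (back): cur=HOME back=0 fwd=1
After 5 (visit(U)): cur=U back=1 fwd=0
After 6 (back): cur=HOME back=0 fwd=1
After 7 (visit(E)): cur=E back=1 fwd=0
After 8 (back): cur=HOME back=0 fwd=1
After 9 (forward): cur=E back=1 fwd=0
After 10 (visit(J)): cur=J back=2 fwd=0

Answer: J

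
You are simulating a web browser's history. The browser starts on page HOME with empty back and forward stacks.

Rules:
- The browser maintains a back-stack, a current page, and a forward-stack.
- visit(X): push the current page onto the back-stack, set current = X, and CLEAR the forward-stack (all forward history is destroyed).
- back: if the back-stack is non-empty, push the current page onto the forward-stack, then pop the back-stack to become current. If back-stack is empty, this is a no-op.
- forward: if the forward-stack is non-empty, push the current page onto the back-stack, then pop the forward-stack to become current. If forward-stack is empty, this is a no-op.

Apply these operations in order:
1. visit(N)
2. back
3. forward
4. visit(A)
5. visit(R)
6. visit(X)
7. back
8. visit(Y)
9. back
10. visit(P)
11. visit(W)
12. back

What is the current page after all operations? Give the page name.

Answer: P

Derivation:
After 1 (visit(N)): cur=N back=1 fwd=0
After 2 (back): cur=HOME back=0 fwd=1
After 3 (forward): cur=N back=1 fwd=0
After 4 (visit(A)): cur=A back=2 fwd=0
After 5 (visit(R)): cur=R back=3 fwd=0
After 6 (visit(X)): cur=X back=4 fwd=0
After 7 (back): cur=R back=3 fwd=1
After 8 (visit(Y)): cur=Y back=4 fwd=0
After 9 (back): cur=R back=3 fwd=1
After 10 (visit(P)): cur=P back=4 fwd=0
After 11 (visit(W)): cur=W back=5 fwd=0
After 12 (back): cur=P back=4 fwd=1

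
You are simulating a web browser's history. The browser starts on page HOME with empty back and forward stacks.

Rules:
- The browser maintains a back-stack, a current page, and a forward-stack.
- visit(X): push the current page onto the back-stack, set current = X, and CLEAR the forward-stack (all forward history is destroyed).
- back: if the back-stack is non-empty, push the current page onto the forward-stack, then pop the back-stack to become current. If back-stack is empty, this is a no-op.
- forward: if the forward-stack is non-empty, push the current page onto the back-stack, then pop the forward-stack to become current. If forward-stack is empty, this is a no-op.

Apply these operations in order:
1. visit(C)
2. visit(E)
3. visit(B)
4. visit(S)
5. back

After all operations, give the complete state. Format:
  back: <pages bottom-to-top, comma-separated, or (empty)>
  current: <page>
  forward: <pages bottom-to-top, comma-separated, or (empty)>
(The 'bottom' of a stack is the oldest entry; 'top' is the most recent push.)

After 1 (visit(C)): cur=C back=1 fwd=0
After 2 (visit(E)): cur=E back=2 fwd=0
After 3 (visit(B)): cur=B back=3 fwd=0
After 4 (visit(S)): cur=S back=4 fwd=0
After 5 (back): cur=B back=3 fwd=1

Answer: back: HOME,C,E
current: B
forward: S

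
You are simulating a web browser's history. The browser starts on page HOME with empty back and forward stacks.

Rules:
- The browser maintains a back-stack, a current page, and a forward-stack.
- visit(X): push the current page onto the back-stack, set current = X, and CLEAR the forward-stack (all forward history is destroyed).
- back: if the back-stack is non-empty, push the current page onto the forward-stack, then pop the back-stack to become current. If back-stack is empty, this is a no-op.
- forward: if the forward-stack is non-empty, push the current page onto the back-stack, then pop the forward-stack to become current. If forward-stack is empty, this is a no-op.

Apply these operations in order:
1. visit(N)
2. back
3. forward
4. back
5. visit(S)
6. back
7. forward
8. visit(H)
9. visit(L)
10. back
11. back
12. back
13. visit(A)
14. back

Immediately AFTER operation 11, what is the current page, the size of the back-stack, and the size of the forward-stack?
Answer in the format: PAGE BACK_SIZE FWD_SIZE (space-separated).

After 1 (visit(N)): cur=N back=1 fwd=0
After 2 (back): cur=HOME back=0 fwd=1
After 3 (forward): cur=N back=1 fwd=0
After 4 (back): cur=HOME back=0 fwd=1
After 5 (visit(S)): cur=S back=1 fwd=0
After 6 (back): cur=HOME back=0 fwd=1
After 7 (forward): cur=S back=1 fwd=0
After 8 (visit(H)): cur=H back=2 fwd=0
After 9 (visit(L)): cur=L back=3 fwd=0
After 10 (back): cur=H back=2 fwd=1
After 11 (back): cur=S back=1 fwd=2

S 1 2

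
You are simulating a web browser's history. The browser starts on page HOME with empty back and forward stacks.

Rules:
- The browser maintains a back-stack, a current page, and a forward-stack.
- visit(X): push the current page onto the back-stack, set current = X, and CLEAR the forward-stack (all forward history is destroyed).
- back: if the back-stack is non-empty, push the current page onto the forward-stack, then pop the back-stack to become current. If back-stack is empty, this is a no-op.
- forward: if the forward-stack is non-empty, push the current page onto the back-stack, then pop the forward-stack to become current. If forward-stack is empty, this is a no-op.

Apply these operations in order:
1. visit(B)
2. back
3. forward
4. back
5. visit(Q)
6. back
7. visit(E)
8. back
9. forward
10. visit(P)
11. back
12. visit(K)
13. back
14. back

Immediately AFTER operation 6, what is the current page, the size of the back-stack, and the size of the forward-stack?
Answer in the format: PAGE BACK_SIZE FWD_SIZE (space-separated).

After 1 (visit(B)): cur=B back=1 fwd=0
After 2 (back): cur=HOME back=0 fwd=1
After 3 (forward): cur=B back=1 fwd=0
After 4 (back): cur=HOME back=0 fwd=1
After 5 (visit(Q)): cur=Q back=1 fwd=0
After 6 (back): cur=HOME back=0 fwd=1

HOME 0 1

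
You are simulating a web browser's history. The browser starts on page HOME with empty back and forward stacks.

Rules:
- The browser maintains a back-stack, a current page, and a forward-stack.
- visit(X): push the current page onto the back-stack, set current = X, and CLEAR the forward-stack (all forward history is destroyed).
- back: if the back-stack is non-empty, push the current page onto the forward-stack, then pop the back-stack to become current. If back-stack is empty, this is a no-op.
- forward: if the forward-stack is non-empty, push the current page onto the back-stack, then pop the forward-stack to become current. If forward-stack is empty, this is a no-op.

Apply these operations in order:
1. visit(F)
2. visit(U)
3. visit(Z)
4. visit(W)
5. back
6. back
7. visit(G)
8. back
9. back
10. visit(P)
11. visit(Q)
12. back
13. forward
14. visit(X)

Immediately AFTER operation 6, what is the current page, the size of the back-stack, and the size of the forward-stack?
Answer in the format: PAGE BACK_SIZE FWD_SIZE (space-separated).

After 1 (visit(F)): cur=F back=1 fwd=0
After 2 (visit(U)): cur=U back=2 fwd=0
After 3 (visit(Z)): cur=Z back=3 fwd=0
After 4 (visit(W)): cur=W back=4 fwd=0
After 5 (back): cur=Z back=3 fwd=1
After 6 (back): cur=U back=2 fwd=2

U 2 2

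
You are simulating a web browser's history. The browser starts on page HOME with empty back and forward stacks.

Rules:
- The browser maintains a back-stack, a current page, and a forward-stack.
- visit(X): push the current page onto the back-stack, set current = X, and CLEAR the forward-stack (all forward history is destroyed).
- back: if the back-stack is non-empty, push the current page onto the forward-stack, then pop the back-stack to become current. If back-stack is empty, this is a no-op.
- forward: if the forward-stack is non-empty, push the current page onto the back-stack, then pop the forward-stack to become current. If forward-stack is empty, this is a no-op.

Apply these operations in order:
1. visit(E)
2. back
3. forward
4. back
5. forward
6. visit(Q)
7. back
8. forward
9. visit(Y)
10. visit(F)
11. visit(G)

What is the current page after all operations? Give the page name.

After 1 (visit(E)): cur=E back=1 fwd=0
After 2 (back): cur=HOME back=0 fwd=1
After 3 (forward): cur=E back=1 fwd=0
After 4 (back): cur=HOME back=0 fwd=1
After 5 (forward): cur=E back=1 fwd=0
After 6 (visit(Q)): cur=Q back=2 fwd=0
After 7 (back): cur=E back=1 fwd=1
After 8 (forward): cur=Q back=2 fwd=0
After 9 (visit(Y)): cur=Y back=3 fwd=0
After 10 (visit(F)): cur=F back=4 fwd=0
After 11 (visit(G)): cur=G back=5 fwd=0

Answer: G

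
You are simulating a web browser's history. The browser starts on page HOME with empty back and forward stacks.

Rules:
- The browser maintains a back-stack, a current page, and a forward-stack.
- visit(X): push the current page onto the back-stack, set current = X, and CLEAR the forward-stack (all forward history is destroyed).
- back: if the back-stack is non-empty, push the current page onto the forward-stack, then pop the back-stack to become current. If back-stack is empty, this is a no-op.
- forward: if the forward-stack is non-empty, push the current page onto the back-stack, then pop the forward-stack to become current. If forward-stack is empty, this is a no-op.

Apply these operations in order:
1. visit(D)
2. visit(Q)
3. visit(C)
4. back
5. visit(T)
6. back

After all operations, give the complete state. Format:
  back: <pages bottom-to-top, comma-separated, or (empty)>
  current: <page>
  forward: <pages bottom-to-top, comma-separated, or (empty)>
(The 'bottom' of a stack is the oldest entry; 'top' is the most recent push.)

Answer: back: HOME,D
current: Q
forward: T

Derivation:
After 1 (visit(D)): cur=D back=1 fwd=0
After 2 (visit(Q)): cur=Q back=2 fwd=0
After 3 (visit(C)): cur=C back=3 fwd=0
After 4 (back): cur=Q back=2 fwd=1
After 5 (visit(T)): cur=T back=3 fwd=0
After 6 (back): cur=Q back=2 fwd=1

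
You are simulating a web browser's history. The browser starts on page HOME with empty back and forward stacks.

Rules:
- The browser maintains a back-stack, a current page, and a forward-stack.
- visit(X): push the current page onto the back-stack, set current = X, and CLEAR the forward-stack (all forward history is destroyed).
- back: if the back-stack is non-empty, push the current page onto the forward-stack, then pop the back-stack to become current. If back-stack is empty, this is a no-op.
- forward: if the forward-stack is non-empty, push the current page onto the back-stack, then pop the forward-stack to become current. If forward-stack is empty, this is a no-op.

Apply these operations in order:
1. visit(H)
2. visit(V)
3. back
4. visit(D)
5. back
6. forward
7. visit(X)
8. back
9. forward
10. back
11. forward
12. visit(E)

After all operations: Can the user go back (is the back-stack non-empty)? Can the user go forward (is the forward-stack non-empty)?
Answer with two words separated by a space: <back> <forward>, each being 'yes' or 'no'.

Answer: yes no

Derivation:
After 1 (visit(H)): cur=H back=1 fwd=0
After 2 (visit(V)): cur=V back=2 fwd=0
After 3 (back): cur=H back=1 fwd=1
After 4 (visit(D)): cur=D back=2 fwd=0
After 5 (back): cur=H back=1 fwd=1
After 6 (forward): cur=D back=2 fwd=0
After 7 (visit(X)): cur=X back=3 fwd=0
After 8 (back): cur=D back=2 fwd=1
After 9 (forward): cur=X back=3 fwd=0
After 10 (back): cur=D back=2 fwd=1
After 11 (forward): cur=X back=3 fwd=0
After 12 (visit(E)): cur=E back=4 fwd=0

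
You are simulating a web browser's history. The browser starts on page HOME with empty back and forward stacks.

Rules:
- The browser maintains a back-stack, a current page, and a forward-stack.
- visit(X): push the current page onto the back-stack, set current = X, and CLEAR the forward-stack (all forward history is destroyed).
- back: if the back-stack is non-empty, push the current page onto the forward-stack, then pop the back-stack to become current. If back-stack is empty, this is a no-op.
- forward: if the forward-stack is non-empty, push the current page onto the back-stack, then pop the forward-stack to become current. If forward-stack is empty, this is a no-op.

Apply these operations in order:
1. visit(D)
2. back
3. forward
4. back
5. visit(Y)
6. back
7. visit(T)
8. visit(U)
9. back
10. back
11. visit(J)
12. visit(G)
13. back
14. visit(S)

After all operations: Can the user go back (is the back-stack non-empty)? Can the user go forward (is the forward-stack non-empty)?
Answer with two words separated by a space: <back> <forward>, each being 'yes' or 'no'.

Answer: yes no

Derivation:
After 1 (visit(D)): cur=D back=1 fwd=0
After 2 (back): cur=HOME back=0 fwd=1
After 3 (forward): cur=D back=1 fwd=0
After 4 (back): cur=HOME back=0 fwd=1
After 5 (visit(Y)): cur=Y back=1 fwd=0
After 6 (back): cur=HOME back=0 fwd=1
After 7 (visit(T)): cur=T back=1 fwd=0
After 8 (visit(U)): cur=U back=2 fwd=0
After 9 (back): cur=T back=1 fwd=1
After 10 (back): cur=HOME back=0 fwd=2
After 11 (visit(J)): cur=J back=1 fwd=0
After 12 (visit(G)): cur=G back=2 fwd=0
After 13 (back): cur=J back=1 fwd=1
After 14 (visit(S)): cur=S back=2 fwd=0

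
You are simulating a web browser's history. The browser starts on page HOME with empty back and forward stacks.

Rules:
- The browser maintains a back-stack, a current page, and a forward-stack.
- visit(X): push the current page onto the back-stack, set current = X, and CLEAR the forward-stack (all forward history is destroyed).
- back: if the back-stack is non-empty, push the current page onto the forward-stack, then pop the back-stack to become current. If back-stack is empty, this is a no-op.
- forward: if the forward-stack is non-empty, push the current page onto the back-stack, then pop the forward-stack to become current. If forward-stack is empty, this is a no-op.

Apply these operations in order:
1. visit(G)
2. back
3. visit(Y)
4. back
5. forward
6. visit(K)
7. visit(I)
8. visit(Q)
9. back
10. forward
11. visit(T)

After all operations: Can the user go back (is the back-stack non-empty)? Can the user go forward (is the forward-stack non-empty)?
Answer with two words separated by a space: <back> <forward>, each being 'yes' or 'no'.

Answer: yes no

Derivation:
After 1 (visit(G)): cur=G back=1 fwd=0
After 2 (back): cur=HOME back=0 fwd=1
After 3 (visit(Y)): cur=Y back=1 fwd=0
After 4 (back): cur=HOME back=0 fwd=1
After 5 (forward): cur=Y back=1 fwd=0
After 6 (visit(K)): cur=K back=2 fwd=0
After 7 (visit(I)): cur=I back=3 fwd=0
After 8 (visit(Q)): cur=Q back=4 fwd=0
After 9 (back): cur=I back=3 fwd=1
After 10 (forward): cur=Q back=4 fwd=0
After 11 (visit(T)): cur=T back=5 fwd=0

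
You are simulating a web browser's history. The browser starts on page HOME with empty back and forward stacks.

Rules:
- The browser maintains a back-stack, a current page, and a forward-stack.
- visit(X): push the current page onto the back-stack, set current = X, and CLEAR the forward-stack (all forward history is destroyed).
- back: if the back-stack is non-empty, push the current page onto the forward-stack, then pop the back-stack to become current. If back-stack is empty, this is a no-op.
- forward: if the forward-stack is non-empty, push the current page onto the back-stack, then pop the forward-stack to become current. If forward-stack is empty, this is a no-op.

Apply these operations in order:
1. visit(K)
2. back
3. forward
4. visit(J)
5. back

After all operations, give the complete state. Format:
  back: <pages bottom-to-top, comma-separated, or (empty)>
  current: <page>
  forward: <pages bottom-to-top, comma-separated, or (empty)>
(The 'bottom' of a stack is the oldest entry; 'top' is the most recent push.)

Answer: back: HOME
current: K
forward: J

Derivation:
After 1 (visit(K)): cur=K back=1 fwd=0
After 2 (back): cur=HOME back=0 fwd=1
After 3 (forward): cur=K back=1 fwd=0
After 4 (visit(J)): cur=J back=2 fwd=0
After 5 (back): cur=K back=1 fwd=1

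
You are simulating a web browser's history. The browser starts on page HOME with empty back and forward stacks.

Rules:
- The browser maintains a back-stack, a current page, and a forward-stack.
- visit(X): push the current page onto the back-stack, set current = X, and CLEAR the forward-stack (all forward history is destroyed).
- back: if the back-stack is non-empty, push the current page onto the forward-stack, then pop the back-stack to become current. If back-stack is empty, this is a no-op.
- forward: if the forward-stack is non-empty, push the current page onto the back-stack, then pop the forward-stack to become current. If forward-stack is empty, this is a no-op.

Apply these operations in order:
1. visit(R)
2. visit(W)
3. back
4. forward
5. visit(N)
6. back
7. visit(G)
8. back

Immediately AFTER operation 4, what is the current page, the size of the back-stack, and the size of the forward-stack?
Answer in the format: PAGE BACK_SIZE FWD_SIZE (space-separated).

After 1 (visit(R)): cur=R back=1 fwd=0
After 2 (visit(W)): cur=W back=2 fwd=0
After 3 (back): cur=R back=1 fwd=1
After 4 (forward): cur=W back=2 fwd=0

W 2 0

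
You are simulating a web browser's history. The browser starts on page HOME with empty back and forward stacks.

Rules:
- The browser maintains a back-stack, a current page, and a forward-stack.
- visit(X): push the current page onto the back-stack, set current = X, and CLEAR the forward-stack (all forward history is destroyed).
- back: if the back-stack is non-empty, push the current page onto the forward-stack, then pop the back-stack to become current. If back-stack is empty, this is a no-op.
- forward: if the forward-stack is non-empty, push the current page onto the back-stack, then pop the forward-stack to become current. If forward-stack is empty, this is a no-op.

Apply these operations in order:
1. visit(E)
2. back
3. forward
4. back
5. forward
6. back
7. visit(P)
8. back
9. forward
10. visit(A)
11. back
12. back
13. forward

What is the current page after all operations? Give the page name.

Answer: P

Derivation:
After 1 (visit(E)): cur=E back=1 fwd=0
After 2 (back): cur=HOME back=0 fwd=1
After 3 (forward): cur=E back=1 fwd=0
After 4 (back): cur=HOME back=0 fwd=1
After 5 (forward): cur=E back=1 fwd=0
After 6 (back): cur=HOME back=0 fwd=1
After 7 (visit(P)): cur=P back=1 fwd=0
After 8 (back): cur=HOME back=0 fwd=1
After 9 (forward): cur=P back=1 fwd=0
After 10 (visit(A)): cur=A back=2 fwd=0
After 11 (back): cur=P back=1 fwd=1
After 12 (back): cur=HOME back=0 fwd=2
After 13 (forward): cur=P back=1 fwd=1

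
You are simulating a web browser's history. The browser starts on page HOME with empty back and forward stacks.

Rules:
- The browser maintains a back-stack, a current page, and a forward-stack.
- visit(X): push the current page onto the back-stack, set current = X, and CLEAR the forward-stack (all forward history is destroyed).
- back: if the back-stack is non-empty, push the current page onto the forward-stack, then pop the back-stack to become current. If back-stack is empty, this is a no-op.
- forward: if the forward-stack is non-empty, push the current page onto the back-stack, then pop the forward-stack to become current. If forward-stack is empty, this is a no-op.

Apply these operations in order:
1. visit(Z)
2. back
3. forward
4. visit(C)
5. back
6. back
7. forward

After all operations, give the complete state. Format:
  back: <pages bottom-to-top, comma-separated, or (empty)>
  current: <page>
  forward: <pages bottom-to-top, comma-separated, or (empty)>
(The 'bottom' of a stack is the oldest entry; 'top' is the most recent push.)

After 1 (visit(Z)): cur=Z back=1 fwd=0
After 2 (back): cur=HOME back=0 fwd=1
After 3 (forward): cur=Z back=1 fwd=0
After 4 (visit(C)): cur=C back=2 fwd=0
After 5 (back): cur=Z back=1 fwd=1
After 6 (back): cur=HOME back=0 fwd=2
After 7 (forward): cur=Z back=1 fwd=1

Answer: back: HOME
current: Z
forward: C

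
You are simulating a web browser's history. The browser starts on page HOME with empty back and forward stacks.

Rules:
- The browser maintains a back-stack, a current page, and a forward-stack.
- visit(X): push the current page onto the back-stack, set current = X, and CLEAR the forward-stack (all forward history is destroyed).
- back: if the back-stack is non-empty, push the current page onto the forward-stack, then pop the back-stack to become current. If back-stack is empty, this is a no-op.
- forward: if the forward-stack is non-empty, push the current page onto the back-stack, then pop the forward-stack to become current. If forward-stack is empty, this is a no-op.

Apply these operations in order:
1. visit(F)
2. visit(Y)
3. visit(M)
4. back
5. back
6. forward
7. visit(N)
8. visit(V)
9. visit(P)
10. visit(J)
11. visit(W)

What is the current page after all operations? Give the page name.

Answer: W

Derivation:
After 1 (visit(F)): cur=F back=1 fwd=0
After 2 (visit(Y)): cur=Y back=2 fwd=0
After 3 (visit(M)): cur=M back=3 fwd=0
After 4 (back): cur=Y back=2 fwd=1
After 5 (back): cur=F back=1 fwd=2
After 6 (forward): cur=Y back=2 fwd=1
After 7 (visit(N)): cur=N back=3 fwd=0
After 8 (visit(V)): cur=V back=4 fwd=0
After 9 (visit(P)): cur=P back=5 fwd=0
After 10 (visit(J)): cur=J back=6 fwd=0
After 11 (visit(W)): cur=W back=7 fwd=0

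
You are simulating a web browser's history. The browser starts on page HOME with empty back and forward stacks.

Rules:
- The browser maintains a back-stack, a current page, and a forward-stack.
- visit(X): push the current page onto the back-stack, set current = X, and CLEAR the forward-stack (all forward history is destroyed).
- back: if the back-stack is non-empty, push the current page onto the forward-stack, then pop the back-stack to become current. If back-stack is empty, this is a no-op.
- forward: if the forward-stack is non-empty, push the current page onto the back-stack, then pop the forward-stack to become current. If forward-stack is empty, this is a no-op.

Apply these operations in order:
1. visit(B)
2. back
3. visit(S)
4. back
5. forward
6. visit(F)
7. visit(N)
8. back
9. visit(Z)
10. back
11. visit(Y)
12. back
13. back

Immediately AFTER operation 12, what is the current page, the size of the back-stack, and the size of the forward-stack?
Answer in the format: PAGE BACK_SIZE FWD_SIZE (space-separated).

After 1 (visit(B)): cur=B back=1 fwd=0
After 2 (back): cur=HOME back=0 fwd=1
After 3 (visit(S)): cur=S back=1 fwd=0
After 4 (back): cur=HOME back=0 fwd=1
After 5 (forward): cur=S back=1 fwd=0
After 6 (visit(F)): cur=F back=2 fwd=0
After 7 (visit(N)): cur=N back=3 fwd=0
After 8 (back): cur=F back=2 fwd=1
After 9 (visit(Z)): cur=Z back=3 fwd=0
After 10 (back): cur=F back=2 fwd=1
After 11 (visit(Y)): cur=Y back=3 fwd=0
After 12 (back): cur=F back=2 fwd=1

F 2 1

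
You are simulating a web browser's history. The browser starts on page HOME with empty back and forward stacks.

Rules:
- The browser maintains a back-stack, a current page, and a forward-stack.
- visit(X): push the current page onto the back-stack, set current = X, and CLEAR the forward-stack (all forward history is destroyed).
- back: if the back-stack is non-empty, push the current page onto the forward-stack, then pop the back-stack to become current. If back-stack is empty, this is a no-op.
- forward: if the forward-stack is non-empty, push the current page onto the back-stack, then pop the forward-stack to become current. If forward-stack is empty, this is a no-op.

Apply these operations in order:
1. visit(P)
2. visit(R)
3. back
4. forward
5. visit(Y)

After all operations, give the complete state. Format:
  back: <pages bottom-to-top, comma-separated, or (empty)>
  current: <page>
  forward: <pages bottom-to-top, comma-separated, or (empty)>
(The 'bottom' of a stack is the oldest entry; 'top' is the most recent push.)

After 1 (visit(P)): cur=P back=1 fwd=0
After 2 (visit(R)): cur=R back=2 fwd=0
After 3 (back): cur=P back=1 fwd=1
After 4 (forward): cur=R back=2 fwd=0
After 5 (visit(Y)): cur=Y back=3 fwd=0

Answer: back: HOME,P,R
current: Y
forward: (empty)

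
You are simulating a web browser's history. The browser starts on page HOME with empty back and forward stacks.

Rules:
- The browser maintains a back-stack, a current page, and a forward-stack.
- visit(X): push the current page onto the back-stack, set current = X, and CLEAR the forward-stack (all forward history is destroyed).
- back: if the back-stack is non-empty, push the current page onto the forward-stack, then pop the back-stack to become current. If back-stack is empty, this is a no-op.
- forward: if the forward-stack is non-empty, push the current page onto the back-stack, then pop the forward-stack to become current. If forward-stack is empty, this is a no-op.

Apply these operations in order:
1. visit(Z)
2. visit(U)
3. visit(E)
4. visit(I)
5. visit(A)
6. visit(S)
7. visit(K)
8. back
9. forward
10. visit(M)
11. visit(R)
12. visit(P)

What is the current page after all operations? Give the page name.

Answer: P

Derivation:
After 1 (visit(Z)): cur=Z back=1 fwd=0
After 2 (visit(U)): cur=U back=2 fwd=0
After 3 (visit(E)): cur=E back=3 fwd=0
After 4 (visit(I)): cur=I back=4 fwd=0
After 5 (visit(A)): cur=A back=5 fwd=0
After 6 (visit(S)): cur=S back=6 fwd=0
After 7 (visit(K)): cur=K back=7 fwd=0
After 8 (back): cur=S back=6 fwd=1
After 9 (forward): cur=K back=7 fwd=0
After 10 (visit(M)): cur=M back=8 fwd=0
After 11 (visit(R)): cur=R back=9 fwd=0
After 12 (visit(P)): cur=P back=10 fwd=0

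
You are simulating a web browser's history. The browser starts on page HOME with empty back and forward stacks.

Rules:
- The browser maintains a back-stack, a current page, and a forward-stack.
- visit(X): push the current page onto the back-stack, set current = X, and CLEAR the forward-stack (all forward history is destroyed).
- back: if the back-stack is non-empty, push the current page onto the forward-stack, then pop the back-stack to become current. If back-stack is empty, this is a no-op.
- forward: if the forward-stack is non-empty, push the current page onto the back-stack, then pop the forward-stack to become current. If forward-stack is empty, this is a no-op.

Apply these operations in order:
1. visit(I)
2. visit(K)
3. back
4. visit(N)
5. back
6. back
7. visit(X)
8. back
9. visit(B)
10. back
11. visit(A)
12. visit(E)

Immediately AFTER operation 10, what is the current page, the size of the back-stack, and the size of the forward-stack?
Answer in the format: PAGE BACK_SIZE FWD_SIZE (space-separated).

After 1 (visit(I)): cur=I back=1 fwd=0
After 2 (visit(K)): cur=K back=2 fwd=0
After 3 (back): cur=I back=1 fwd=1
After 4 (visit(N)): cur=N back=2 fwd=0
After 5 (back): cur=I back=1 fwd=1
After 6 (back): cur=HOME back=0 fwd=2
After 7 (visit(X)): cur=X back=1 fwd=0
After 8 (back): cur=HOME back=0 fwd=1
After 9 (visit(B)): cur=B back=1 fwd=0
After 10 (back): cur=HOME back=0 fwd=1

HOME 0 1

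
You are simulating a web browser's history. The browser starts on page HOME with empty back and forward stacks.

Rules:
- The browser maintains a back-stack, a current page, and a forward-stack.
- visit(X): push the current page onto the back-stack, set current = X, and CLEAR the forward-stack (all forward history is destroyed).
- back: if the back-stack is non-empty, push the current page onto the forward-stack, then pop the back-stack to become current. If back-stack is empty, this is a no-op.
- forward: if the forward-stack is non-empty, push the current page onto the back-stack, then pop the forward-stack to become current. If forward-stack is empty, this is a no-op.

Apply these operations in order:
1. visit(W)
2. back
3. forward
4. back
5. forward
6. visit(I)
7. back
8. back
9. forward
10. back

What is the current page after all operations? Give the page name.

Answer: HOME

Derivation:
After 1 (visit(W)): cur=W back=1 fwd=0
After 2 (back): cur=HOME back=0 fwd=1
After 3 (forward): cur=W back=1 fwd=0
After 4 (back): cur=HOME back=0 fwd=1
After 5 (forward): cur=W back=1 fwd=0
After 6 (visit(I)): cur=I back=2 fwd=0
After 7 (back): cur=W back=1 fwd=1
After 8 (back): cur=HOME back=0 fwd=2
After 9 (forward): cur=W back=1 fwd=1
After 10 (back): cur=HOME back=0 fwd=2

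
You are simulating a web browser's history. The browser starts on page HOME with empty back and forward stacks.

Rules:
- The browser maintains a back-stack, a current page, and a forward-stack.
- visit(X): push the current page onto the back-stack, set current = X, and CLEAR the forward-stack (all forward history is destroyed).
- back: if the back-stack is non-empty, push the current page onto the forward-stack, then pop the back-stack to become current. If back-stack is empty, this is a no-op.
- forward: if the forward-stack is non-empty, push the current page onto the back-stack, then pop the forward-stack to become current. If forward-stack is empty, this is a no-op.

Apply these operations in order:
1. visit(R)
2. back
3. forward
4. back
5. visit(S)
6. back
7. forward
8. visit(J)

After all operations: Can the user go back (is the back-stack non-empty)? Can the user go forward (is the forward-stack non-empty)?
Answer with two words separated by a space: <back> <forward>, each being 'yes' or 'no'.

Answer: yes no

Derivation:
After 1 (visit(R)): cur=R back=1 fwd=0
After 2 (back): cur=HOME back=0 fwd=1
After 3 (forward): cur=R back=1 fwd=0
After 4 (back): cur=HOME back=0 fwd=1
After 5 (visit(S)): cur=S back=1 fwd=0
After 6 (back): cur=HOME back=0 fwd=1
After 7 (forward): cur=S back=1 fwd=0
After 8 (visit(J)): cur=J back=2 fwd=0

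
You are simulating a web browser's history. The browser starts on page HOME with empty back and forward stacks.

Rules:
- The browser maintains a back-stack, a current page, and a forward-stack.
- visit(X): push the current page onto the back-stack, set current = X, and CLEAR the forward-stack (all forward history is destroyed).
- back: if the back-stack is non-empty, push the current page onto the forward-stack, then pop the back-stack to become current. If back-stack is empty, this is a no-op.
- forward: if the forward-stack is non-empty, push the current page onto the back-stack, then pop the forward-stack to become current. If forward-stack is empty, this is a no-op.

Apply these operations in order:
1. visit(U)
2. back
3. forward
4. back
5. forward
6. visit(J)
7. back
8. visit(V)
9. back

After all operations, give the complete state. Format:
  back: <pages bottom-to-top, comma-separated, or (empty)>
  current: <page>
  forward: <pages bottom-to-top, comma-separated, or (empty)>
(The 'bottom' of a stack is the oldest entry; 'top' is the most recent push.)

Answer: back: HOME
current: U
forward: V

Derivation:
After 1 (visit(U)): cur=U back=1 fwd=0
After 2 (back): cur=HOME back=0 fwd=1
After 3 (forward): cur=U back=1 fwd=0
After 4 (back): cur=HOME back=0 fwd=1
After 5 (forward): cur=U back=1 fwd=0
After 6 (visit(J)): cur=J back=2 fwd=0
After 7 (back): cur=U back=1 fwd=1
After 8 (visit(V)): cur=V back=2 fwd=0
After 9 (back): cur=U back=1 fwd=1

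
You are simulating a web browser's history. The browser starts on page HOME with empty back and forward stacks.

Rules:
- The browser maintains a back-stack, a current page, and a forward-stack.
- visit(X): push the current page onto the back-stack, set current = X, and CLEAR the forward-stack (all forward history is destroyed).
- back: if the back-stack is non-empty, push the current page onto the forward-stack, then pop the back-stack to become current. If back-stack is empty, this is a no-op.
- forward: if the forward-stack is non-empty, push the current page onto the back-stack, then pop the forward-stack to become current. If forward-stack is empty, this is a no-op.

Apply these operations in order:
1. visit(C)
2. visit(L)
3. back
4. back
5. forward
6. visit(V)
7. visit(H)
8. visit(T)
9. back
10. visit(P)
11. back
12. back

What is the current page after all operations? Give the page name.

Answer: V

Derivation:
After 1 (visit(C)): cur=C back=1 fwd=0
After 2 (visit(L)): cur=L back=2 fwd=0
After 3 (back): cur=C back=1 fwd=1
After 4 (back): cur=HOME back=0 fwd=2
After 5 (forward): cur=C back=1 fwd=1
After 6 (visit(V)): cur=V back=2 fwd=0
After 7 (visit(H)): cur=H back=3 fwd=0
After 8 (visit(T)): cur=T back=4 fwd=0
After 9 (back): cur=H back=3 fwd=1
After 10 (visit(P)): cur=P back=4 fwd=0
After 11 (back): cur=H back=3 fwd=1
After 12 (back): cur=V back=2 fwd=2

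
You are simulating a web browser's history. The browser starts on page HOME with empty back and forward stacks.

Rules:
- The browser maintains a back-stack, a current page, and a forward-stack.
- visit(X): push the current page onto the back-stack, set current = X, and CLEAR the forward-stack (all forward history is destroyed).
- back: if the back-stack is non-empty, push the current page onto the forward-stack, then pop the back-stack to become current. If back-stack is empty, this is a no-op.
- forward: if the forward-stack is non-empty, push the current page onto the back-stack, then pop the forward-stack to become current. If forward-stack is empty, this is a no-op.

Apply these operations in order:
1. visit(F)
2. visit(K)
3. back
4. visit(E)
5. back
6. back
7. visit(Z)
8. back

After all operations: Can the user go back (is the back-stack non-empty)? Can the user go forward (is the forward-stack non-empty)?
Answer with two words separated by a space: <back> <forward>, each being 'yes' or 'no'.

After 1 (visit(F)): cur=F back=1 fwd=0
After 2 (visit(K)): cur=K back=2 fwd=0
After 3 (back): cur=F back=1 fwd=1
After 4 (visit(E)): cur=E back=2 fwd=0
After 5 (back): cur=F back=1 fwd=1
After 6 (back): cur=HOME back=0 fwd=2
After 7 (visit(Z)): cur=Z back=1 fwd=0
After 8 (back): cur=HOME back=0 fwd=1

Answer: no yes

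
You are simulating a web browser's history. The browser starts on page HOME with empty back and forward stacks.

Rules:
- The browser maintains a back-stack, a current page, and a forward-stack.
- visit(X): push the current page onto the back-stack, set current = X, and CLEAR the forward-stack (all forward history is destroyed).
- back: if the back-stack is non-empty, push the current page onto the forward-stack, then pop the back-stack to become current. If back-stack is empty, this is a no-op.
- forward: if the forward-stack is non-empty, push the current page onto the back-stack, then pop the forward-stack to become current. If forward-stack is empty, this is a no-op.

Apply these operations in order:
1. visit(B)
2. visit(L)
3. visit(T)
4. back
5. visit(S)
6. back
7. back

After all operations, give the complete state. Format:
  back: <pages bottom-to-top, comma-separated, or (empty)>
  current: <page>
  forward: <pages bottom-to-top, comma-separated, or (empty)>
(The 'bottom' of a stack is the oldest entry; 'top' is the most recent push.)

Answer: back: HOME
current: B
forward: S,L

Derivation:
After 1 (visit(B)): cur=B back=1 fwd=0
After 2 (visit(L)): cur=L back=2 fwd=0
After 3 (visit(T)): cur=T back=3 fwd=0
After 4 (back): cur=L back=2 fwd=1
After 5 (visit(S)): cur=S back=3 fwd=0
After 6 (back): cur=L back=2 fwd=1
After 7 (back): cur=B back=1 fwd=2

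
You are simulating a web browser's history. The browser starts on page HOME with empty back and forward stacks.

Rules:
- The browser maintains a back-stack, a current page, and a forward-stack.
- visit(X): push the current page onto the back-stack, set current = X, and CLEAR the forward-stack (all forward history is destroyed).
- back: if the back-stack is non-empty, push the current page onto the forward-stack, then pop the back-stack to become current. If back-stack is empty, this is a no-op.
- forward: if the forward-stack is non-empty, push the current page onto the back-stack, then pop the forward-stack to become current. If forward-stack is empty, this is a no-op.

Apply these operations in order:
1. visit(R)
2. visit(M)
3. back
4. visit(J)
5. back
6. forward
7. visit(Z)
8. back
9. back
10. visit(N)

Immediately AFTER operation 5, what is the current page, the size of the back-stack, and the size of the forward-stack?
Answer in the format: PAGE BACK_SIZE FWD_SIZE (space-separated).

After 1 (visit(R)): cur=R back=1 fwd=0
After 2 (visit(M)): cur=M back=2 fwd=0
After 3 (back): cur=R back=1 fwd=1
After 4 (visit(J)): cur=J back=2 fwd=0
After 5 (back): cur=R back=1 fwd=1

R 1 1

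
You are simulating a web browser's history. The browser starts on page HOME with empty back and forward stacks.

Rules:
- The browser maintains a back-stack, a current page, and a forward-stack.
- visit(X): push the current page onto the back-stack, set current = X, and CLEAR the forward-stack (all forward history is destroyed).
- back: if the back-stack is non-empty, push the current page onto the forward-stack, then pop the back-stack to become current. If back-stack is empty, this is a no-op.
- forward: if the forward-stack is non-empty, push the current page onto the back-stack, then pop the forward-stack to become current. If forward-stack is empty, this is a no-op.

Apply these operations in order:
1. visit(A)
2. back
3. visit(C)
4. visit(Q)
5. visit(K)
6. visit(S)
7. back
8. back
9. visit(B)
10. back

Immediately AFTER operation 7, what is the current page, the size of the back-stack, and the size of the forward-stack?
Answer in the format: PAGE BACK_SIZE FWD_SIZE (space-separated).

After 1 (visit(A)): cur=A back=1 fwd=0
After 2 (back): cur=HOME back=0 fwd=1
After 3 (visit(C)): cur=C back=1 fwd=0
After 4 (visit(Q)): cur=Q back=2 fwd=0
After 5 (visit(K)): cur=K back=3 fwd=0
After 6 (visit(S)): cur=S back=4 fwd=0
After 7 (back): cur=K back=3 fwd=1

K 3 1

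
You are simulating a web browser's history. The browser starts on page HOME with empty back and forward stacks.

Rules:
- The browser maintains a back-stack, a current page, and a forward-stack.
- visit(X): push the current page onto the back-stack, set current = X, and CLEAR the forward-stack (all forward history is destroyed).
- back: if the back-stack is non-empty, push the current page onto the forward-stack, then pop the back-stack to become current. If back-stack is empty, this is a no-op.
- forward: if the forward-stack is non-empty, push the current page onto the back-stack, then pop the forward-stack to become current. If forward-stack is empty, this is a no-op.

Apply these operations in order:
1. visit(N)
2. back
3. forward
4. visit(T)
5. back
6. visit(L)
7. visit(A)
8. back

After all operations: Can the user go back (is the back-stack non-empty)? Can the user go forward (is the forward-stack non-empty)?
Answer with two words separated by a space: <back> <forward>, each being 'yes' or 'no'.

After 1 (visit(N)): cur=N back=1 fwd=0
After 2 (back): cur=HOME back=0 fwd=1
After 3 (forward): cur=N back=1 fwd=0
After 4 (visit(T)): cur=T back=2 fwd=0
After 5 (back): cur=N back=1 fwd=1
After 6 (visit(L)): cur=L back=2 fwd=0
After 7 (visit(A)): cur=A back=3 fwd=0
After 8 (back): cur=L back=2 fwd=1

Answer: yes yes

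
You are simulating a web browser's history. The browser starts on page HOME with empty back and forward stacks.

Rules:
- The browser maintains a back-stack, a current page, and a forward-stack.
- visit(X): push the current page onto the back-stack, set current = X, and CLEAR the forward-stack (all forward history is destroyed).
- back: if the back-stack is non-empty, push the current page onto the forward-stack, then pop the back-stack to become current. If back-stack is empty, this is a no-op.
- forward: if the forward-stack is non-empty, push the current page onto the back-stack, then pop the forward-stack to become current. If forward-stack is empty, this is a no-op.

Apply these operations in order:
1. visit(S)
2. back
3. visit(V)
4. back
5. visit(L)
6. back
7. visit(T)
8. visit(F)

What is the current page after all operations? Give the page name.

Answer: F

Derivation:
After 1 (visit(S)): cur=S back=1 fwd=0
After 2 (back): cur=HOME back=0 fwd=1
After 3 (visit(V)): cur=V back=1 fwd=0
After 4 (back): cur=HOME back=0 fwd=1
After 5 (visit(L)): cur=L back=1 fwd=0
After 6 (back): cur=HOME back=0 fwd=1
After 7 (visit(T)): cur=T back=1 fwd=0
After 8 (visit(F)): cur=F back=2 fwd=0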